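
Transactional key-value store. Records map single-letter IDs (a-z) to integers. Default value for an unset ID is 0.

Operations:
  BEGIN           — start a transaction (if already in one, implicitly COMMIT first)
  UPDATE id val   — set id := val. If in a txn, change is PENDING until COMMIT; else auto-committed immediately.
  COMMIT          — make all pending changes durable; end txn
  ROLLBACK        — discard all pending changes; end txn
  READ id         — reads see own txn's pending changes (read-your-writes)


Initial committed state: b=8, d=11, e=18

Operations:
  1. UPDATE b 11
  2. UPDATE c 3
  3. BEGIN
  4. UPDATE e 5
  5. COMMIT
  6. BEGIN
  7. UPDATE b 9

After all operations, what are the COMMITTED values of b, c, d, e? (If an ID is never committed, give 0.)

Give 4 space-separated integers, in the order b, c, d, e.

Answer: 11 3 11 5

Derivation:
Initial committed: {b=8, d=11, e=18}
Op 1: UPDATE b=11 (auto-commit; committed b=11)
Op 2: UPDATE c=3 (auto-commit; committed c=3)
Op 3: BEGIN: in_txn=True, pending={}
Op 4: UPDATE e=5 (pending; pending now {e=5})
Op 5: COMMIT: merged ['e'] into committed; committed now {b=11, c=3, d=11, e=5}
Op 6: BEGIN: in_txn=True, pending={}
Op 7: UPDATE b=9 (pending; pending now {b=9})
Final committed: {b=11, c=3, d=11, e=5}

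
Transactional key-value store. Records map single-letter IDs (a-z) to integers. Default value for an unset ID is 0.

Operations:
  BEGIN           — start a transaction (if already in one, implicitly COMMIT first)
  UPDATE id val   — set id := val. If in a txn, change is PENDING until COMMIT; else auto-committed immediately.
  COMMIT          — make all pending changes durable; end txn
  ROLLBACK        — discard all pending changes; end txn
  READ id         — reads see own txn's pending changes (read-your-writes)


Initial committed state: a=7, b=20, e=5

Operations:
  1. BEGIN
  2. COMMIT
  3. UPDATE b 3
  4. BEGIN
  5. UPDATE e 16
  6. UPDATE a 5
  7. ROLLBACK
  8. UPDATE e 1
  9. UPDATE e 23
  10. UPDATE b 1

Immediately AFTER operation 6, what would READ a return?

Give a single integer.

Answer: 5

Derivation:
Initial committed: {a=7, b=20, e=5}
Op 1: BEGIN: in_txn=True, pending={}
Op 2: COMMIT: merged [] into committed; committed now {a=7, b=20, e=5}
Op 3: UPDATE b=3 (auto-commit; committed b=3)
Op 4: BEGIN: in_txn=True, pending={}
Op 5: UPDATE e=16 (pending; pending now {e=16})
Op 6: UPDATE a=5 (pending; pending now {a=5, e=16})
After op 6: visible(a) = 5 (pending={a=5, e=16}, committed={a=7, b=3, e=5})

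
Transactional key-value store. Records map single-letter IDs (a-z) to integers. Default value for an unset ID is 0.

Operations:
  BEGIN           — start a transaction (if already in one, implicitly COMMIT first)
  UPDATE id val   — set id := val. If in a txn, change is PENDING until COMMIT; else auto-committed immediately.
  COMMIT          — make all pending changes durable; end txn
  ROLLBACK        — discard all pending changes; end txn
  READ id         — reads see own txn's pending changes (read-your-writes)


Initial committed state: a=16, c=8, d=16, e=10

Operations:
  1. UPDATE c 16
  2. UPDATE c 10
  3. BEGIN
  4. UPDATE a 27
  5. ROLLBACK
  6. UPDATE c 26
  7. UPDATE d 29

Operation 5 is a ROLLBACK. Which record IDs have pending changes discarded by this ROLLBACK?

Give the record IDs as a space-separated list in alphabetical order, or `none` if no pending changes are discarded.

Initial committed: {a=16, c=8, d=16, e=10}
Op 1: UPDATE c=16 (auto-commit; committed c=16)
Op 2: UPDATE c=10 (auto-commit; committed c=10)
Op 3: BEGIN: in_txn=True, pending={}
Op 4: UPDATE a=27 (pending; pending now {a=27})
Op 5: ROLLBACK: discarded pending ['a']; in_txn=False
Op 6: UPDATE c=26 (auto-commit; committed c=26)
Op 7: UPDATE d=29 (auto-commit; committed d=29)
ROLLBACK at op 5 discards: ['a']

Answer: a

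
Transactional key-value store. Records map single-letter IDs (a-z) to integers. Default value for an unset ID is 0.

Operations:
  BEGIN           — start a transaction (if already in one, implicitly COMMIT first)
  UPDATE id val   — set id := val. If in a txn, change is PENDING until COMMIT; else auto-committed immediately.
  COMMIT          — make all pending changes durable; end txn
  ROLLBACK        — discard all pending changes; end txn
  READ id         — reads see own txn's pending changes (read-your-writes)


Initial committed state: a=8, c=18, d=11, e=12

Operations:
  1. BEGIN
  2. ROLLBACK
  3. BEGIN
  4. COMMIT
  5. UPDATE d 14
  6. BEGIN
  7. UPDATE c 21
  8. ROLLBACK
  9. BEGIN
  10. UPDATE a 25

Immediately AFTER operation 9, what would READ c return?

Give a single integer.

Answer: 18

Derivation:
Initial committed: {a=8, c=18, d=11, e=12}
Op 1: BEGIN: in_txn=True, pending={}
Op 2: ROLLBACK: discarded pending []; in_txn=False
Op 3: BEGIN: in_txn=True, pending={}
Op 4: COMMIT: merged [] into committed; committed now {a=8, c=18, d=11, e=12}
Op 5: UPDATE d=14 (auto-commit; committed d=14)
Op 6: BEGIN: in_txn=True, pending={}
Op 7: UPDATE c=21 (pending; pending now {c=21})
Op 8: ROLLBACK: discarded pending ['c']; in_txn=False
Op 9: BEGIN: in_txn=True, pending={}
After op 9: visible(c) = 18 (pending={}, committed={a=8, c=18, d=14, e=12})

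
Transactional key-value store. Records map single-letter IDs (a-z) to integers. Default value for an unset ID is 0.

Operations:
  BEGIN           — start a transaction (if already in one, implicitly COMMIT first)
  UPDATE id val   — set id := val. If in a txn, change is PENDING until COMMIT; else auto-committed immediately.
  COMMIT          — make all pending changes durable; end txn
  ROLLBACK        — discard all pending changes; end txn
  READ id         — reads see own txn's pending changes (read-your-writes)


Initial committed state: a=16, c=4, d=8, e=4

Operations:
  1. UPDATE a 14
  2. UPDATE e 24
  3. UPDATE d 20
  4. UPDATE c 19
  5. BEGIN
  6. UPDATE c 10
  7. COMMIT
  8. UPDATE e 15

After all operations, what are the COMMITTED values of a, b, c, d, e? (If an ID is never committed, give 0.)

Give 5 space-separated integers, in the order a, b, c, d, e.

Initial committed: {a=16, c=4, d=8, e=4}
Op 1: UPDATE a=14 (auto-commit; committed a=14)
Op 2: UPDATE e=24 (auto-commit; committed e=24)
Op 3: UPDATE d=20 (auto-commit; committed d=20)
Op 4: UPDATE c=19 (auto-commit; committed c=19)
Op 5: BEGIN: in_txn=True, pending={}
Op 6: UPDATE c=10 (pending; pending now {c=10})
Op 7: COMMIT: merged ['c'] into committed; committed now {a=14, c=10, d=20, e=24}
Op 8: UPDATE e=15 (auto-commit; committed e=15)
Final committed: {a=14, c=10, d=20, e=15}

Answer: 14 0 10 20 15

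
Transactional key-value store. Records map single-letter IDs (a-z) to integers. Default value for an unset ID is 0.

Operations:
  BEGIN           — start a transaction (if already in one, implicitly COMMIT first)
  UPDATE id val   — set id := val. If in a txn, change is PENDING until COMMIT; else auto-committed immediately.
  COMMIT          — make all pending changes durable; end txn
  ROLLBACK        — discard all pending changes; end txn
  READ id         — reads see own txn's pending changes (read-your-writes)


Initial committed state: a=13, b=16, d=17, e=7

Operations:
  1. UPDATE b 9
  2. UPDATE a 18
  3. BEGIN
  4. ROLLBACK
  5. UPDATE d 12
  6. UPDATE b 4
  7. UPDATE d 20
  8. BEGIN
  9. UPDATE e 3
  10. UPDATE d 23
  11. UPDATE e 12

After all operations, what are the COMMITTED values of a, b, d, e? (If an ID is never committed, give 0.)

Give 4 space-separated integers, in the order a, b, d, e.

Answer: 18 4 20 7

Derivation:
Initial committed: {a=13, b=16, d=17, e=7}
Op 1: UPDATE b=9 (auto-commit; committed b=9)
Op 2: UPDATE a=18 (auto-commit; committed a=18)
Op 3: BEGIN: in_txn=True, pending={}
Op 4: ROLLBACK: discarded pending []; in_txn=False
Op 5: UPDATE d=12 (auto-commit; committed d=12)
Op 6: UPDATE b=4 (auto-commit; committed b=4)
Op 7: UPDATE d=20 (auto-commit; committed d=20)
Op 8: BEGIN: in_txn=True, pending={}
Op 9: UPDATE e=3 (pending; pending now {e=3})
Op 10: UPDATE d=23 (pending; pending now {d=23, e=3})
Op 11: UPDATE e=12 (pending; pending now {d=23, e=12})
Final committed: {a=18, b=4, d=20, e=7}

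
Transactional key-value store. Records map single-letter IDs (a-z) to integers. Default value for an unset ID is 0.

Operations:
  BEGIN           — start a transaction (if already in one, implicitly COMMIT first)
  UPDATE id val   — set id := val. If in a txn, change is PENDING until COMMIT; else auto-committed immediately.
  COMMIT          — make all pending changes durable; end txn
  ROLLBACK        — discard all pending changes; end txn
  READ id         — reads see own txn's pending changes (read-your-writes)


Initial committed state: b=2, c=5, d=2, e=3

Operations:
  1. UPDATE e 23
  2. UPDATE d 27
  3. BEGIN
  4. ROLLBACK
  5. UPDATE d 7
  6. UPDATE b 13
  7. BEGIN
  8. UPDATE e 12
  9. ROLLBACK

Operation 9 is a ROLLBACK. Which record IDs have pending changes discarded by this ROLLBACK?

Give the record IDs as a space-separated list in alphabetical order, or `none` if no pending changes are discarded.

Answer: e

Derivation:
Initial committed: {b=2, c=5, d=2, e=3}
Op 1: UPDATE e=23 (auto-commit; committed e=23)
Op 2: UPDATE d=27 (auto-commit; committed d=27)
Op 3: BEGIN: in_txn=True, pending={}
Op 4: ROLLBACK: discarded pending []; in_txn=False
Op 5: UPDATE d=7 (auto-commit; committed d=7)
Op 6: UPDATE b=13 (auto-commit; committed b=13)
Op 7: BEGIN: in_txn=True, pending={}
Op 8: UPDATE e=12 (pending; pending now {e=12})
Op 9: ROLLBACK: discarded pending ['e']; in_txn=False
ROLLBACK at op 9 discards: ['e']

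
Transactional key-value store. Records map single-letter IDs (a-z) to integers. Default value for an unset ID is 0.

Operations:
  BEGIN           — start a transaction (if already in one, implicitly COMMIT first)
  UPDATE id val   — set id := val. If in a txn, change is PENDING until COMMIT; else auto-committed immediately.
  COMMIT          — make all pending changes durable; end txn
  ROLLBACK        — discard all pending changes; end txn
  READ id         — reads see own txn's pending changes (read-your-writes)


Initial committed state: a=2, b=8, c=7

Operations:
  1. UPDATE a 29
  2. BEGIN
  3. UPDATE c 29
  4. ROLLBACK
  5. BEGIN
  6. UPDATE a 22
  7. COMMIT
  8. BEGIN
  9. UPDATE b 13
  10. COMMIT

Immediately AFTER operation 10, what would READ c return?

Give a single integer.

Initial committed: {a=2, b=8, c=7}
Op 1: UPDATE a=29 (auto-commit; committed a=29)
Op 2: BEGIN: in_txn=True, pending={}
Op 3: UPDATE c=29 (pending; pending now {c=29})
Op 4: ROLLBACK: discarded pending ['c']; in_txn=False
Op 5: BEGIN: in_txn=True, pending={}
Op 6: UPDATE a=22 (pending; pending now {a=22})
Op 7: COMMIT: merged ['a'] into committed; committed now {a=22, b=8, c=7}
Op 8: BEGIN: in_txn=True, pending={}
Op 9: UPDATE b=13 (pending; pending now {b=13})
Op 10: COMMIT: merged ['b'] into committed; committed now {a=22, b=13, c=7}
After op 10: visible(c) = 7 (pending={}, committed={a=22, b=13, c=7})

Answer: 7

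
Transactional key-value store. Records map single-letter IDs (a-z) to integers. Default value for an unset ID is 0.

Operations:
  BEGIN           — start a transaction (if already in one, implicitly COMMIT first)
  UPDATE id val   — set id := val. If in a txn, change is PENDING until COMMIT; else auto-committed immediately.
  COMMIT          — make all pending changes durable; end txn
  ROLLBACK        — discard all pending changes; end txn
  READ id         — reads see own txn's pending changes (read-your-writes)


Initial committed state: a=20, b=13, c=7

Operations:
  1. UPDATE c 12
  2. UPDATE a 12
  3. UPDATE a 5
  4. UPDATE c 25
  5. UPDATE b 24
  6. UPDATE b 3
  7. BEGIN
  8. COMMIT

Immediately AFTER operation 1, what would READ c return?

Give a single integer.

Answer: 12

Derivation:
Initial committed: {a=20, b=13, c=7}
Op 1: UPDATE c=12 (auto-commit; committed c=12)
After op 1: visible(c) = 12 (pending={}, committed={a=20, b=13, c=12})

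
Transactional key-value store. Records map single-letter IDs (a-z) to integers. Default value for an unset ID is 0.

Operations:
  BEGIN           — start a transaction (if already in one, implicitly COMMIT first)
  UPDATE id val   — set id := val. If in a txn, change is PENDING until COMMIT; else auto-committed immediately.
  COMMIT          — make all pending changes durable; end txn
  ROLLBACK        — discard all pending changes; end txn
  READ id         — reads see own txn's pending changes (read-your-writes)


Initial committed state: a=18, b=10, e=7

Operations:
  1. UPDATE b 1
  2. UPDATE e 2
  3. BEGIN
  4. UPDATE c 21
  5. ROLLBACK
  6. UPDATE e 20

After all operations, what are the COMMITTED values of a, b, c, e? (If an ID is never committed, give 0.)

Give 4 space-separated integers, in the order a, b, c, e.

Initial committed: {a=18, b=10, e=7}
Op 1: UPDATE b=1 (auto-commit; committed b=1)
Op 2: UPDATE e=2 (auto-commit; committed e=2)
Op 3: BEGIN: in_txn=True, pending={}
Op 4: UPDATE c=21 (pending; pending now {c=21})
Op 5: ROLLBACK: discarded pending ['c']; in_txn=False
Op 6: UPDATE e=20 (auto-commit; committed e=20)
Final committed: {a=18, b=1, e=20}

Answer: 18 1 0 20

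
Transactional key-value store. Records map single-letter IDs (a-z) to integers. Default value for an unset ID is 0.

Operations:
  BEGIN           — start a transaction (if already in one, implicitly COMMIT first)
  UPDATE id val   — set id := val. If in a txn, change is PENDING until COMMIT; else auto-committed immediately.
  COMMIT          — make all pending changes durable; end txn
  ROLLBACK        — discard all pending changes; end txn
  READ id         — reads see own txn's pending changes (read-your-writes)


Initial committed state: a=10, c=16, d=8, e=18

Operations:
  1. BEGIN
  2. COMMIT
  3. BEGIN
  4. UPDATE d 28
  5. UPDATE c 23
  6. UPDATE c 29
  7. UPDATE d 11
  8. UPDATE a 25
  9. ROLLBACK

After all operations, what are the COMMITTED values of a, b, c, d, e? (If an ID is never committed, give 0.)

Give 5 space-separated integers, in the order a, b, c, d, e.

Initial committed: {a=10, c=16, d=8, e=18}
Op 1: BEGIN: in_txn=True, pending={}
Op 2: COMMIT: merged [] into committed; committed now {a=10, c=16, d=8, e=18}
Op 3: BEGIN: in_txn=True, pending={}
Op 4: UPDATE d=28 (pending; pending now {d=28})
Op 5: UPDATE c=23 (pending; pending now {c=23, d=28})
Op 6: UPDATE c=29 (pending; pending now {c=29, d=28})
Op 7: UPDATE d=11 (pending; pending now {c=29, d=11})
Op 8: UPDATE a=25 (pending; pending now {a=25, c=29, d=11})
Op 9: ROLLBACK: discarded pending ['a', 'c', 'd']; in_txn=False
Final committed: {a=10, c=16, d=8, e=18}

Answer: 10 0 16 8 18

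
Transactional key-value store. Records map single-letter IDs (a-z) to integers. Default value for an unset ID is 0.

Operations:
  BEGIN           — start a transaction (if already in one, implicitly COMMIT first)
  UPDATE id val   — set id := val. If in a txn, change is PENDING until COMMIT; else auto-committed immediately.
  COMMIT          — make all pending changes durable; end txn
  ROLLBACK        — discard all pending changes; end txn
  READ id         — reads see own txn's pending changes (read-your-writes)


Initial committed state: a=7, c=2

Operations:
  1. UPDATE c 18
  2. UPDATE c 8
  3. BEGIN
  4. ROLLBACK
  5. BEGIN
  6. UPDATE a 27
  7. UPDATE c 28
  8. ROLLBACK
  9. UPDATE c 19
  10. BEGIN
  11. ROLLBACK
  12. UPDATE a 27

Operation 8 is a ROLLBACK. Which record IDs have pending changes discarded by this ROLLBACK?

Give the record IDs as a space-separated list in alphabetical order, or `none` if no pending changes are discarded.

Initial committed: {a=7, c=2}
Op 1: UPDATE c=18 (auto-commit; committed c=18)
Op 2: UPDATE c=8 (auto-commit; committed c=8)
Op 3: BEGIN: in_txn=True, pending={}
Op 4: ROLLBACK: discarded pending []; in_txn=False
Op 5: BEGIN: in_txn=True, pending={}
Op 6: UPDATE a=27 (pending; pending now {a=27})
Op 7: UPDATE c=28 (pending; pending now {a=27, c=28})
Op 8: ROLLBACK: discarded pending ['a', 'c']; in_txn=False
Op 9: UPDATE c=19 (auto-commit; committed c=19)
Op 10: BEGIN: in_txn=True, pending={}
Op 11: ROLLBACK: discarded pending []; in_txn=False
Op 12: UPDATE a=27 (auto-commit; committed a=27)
ROLLBACK at op 8 discards: ['a', 'c']

Answer: a c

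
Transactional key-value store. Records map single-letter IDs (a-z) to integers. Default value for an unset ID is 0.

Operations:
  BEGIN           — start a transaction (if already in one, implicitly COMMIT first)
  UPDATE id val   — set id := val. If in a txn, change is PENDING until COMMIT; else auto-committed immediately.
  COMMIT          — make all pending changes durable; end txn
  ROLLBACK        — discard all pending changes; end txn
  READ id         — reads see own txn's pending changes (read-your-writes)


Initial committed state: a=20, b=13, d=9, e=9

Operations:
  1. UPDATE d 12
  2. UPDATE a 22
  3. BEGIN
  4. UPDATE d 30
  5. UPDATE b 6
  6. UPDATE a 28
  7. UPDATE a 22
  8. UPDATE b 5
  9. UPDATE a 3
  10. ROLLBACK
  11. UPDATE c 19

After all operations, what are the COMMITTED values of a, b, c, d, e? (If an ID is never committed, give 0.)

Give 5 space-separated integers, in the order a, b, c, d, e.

Initial committed: {a=20, b=13, d=9, e=9}
Op 1: UPDATE d=12 (auto-commit; committed d=12)
Op 2: UPDATE a=22 (auto-commit; committed a=22)
Op 3: BEGIN: in_txn=True, pending={}
Op 4: UPDATE d=30 (pending; pending now {d=30})
Op 5: UPDATE b=6 (pending; pending now {b=6, d=30})
Op 6: UPDATE a=28 (pending; pending now {a=28, b=6, d=30})
Op 7: UPDATE a=22 (pending; pending now {a=22, b=6, d=30})
Op 8: UPDATE b=5 (pending; pending now {a=22, b=5, d=30})
Op 9: UPDATE a=3 (pending; pending now {a=3, b=5, d=30})
Op 10: ROLLBACK: discarded pending ['a', 'b', 'd']; in_txn=False
Op 11: UPDATE c=19 (auto-commit; committed c=19)
Final committed: {a=22, b=13, c=19, d=12, e=9}

Answer: 22 13 19 12 9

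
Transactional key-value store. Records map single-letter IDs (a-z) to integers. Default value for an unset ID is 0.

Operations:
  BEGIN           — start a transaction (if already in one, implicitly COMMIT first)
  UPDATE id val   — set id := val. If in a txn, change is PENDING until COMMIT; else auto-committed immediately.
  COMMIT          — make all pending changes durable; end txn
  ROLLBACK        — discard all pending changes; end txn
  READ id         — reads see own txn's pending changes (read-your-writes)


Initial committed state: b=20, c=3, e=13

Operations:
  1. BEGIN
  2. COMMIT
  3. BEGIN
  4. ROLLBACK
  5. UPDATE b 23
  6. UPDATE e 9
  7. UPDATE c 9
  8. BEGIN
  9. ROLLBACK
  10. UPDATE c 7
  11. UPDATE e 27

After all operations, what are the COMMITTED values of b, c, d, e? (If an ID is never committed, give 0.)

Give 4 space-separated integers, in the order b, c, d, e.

Initial committed: {b=20, c=3, e=13}
Op 1: BEGIN: in_txn=True, pending={}
Op 2: COMMIT: merged [] into committed; committed now {b=20, c=3, e=13}
Op 3: BEGIN: in_txn=True, pending={}
Op 4: ROLLBACK: discarded pending []; in_txn=False
Op 5: UPDATE b=23 (auto-commit; committed b=23)
Op 6: UPDATE e=9 (auto-commit; committed e=9)
Op 7: UPDATE c=9 (auto-commit; committed c=9)
Op 8: BEGIN: in_txn=True, pending={}
Op 9: ROLLBACK: discarded pending []; in_txn=False
Op 10: UPDATE c=7 (auto-commit; committed c=7)
Op 11: UPDATE e=27 (auto-commit; committed e=27)
Final committed: {b=23, c=7, e=27}

Answer: 23 7 0 27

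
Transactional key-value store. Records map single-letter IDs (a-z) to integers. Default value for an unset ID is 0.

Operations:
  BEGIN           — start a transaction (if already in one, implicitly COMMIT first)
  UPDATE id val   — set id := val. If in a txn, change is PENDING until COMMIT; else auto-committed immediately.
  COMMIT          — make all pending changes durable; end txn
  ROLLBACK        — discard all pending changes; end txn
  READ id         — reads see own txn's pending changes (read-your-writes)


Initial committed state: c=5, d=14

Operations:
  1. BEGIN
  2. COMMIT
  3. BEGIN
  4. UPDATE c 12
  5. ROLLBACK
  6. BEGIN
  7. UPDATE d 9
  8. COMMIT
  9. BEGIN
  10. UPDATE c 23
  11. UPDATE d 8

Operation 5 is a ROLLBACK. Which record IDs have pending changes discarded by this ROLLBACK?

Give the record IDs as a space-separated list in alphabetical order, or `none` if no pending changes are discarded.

Initial committed: {c=5, d=14}
Op 1: BEGIN: in_txn=True, pending={}
Op 2: COMMIT: merged [] into committed; committed now {c=5, d=14}
Op 3: BEGIN: in_txn=True, pending={}
Op 4: UPDATE c=12 (pending; pending now {c=12})
Op 5: ROLLBACK: discarded pending ['c']; in_txn=False
Op 6: BEGIN: in_txn=True, pending={}
Op 7: UPDATE d=9 (pending; pending now {d=9})
Op 8: COMMIT: merged ['d'] into committed; committed now {c=5, d=9}
Op 9: BEGIN: in_txn=True, pending={}
Op 10: UPDATE c=23 (pending; pending now {c=23})
Op 11: UPDATE d=8 (pending; pending now {c=23, d=8})
ROLLBACK at op 5 discards: ['c']

Answer: c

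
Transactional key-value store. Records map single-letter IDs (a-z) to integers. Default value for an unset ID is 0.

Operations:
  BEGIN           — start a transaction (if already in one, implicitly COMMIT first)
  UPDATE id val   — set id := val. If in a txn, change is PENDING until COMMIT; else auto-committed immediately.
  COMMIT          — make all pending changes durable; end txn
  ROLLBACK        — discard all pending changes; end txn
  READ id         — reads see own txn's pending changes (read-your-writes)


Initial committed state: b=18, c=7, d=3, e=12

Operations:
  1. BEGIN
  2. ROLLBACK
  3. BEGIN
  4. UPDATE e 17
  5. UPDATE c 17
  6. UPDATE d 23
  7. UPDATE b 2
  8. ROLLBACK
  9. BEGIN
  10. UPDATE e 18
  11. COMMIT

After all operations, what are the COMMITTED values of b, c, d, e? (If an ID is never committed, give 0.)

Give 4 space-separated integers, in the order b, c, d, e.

Initial committed: {b=18, c=7, d=3, e=12}
Op 1: BEGIN: in_txn=True, pending={}
Op 2: ROLLBACK: discarded pending []; in_txn=False
Op 3: BEGIN: in_txn=True, pending={}
Op 4: UPDATE e=17 (pending; pending now {e=17})
Op 5: UPDATE c=17 (pending; pending now {c=17, e=17})
Op 6: UPDATE d=23 (pending; pending now {c=17, d=23, e=17})
Op 7: UPDATE b=2 (pending; pending now {b=2, c=17, d=23, e=17})
Op 8: ROLLBACK: discarded pending ['b', 'c', 'd', 'e']; in_txn=False
Op 9: BEGIN: in_txn=True, pending={}
Op 10: UPDATE e=18 (pending; pending now {e=18})
Op 11: COMMIT: merged ['e'] into committed; committed now {b=18, c=7, d=3, e=18}
Final committed: {b=18, c=7, d=3, e=18}

Answer: 18 7 3 18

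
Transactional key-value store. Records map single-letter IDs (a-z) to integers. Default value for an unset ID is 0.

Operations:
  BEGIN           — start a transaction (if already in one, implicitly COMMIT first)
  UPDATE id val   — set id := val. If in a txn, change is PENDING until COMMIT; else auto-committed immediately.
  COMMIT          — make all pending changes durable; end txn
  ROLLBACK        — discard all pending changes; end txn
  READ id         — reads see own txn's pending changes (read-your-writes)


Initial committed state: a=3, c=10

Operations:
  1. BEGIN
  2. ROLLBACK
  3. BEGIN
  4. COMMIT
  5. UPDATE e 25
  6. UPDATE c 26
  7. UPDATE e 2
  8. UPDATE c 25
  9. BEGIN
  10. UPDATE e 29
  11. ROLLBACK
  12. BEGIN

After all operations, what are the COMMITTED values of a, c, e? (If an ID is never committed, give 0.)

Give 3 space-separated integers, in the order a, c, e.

Initial committed: {a=3, c=10}
Op 1: BEGIN: in_txn=True, pending={}
Op 2: ROLLBACK: discarded pending []; in_txn=False
Op 3: BEGIN: in_txn=True, pending={}
Op 4: COMMIT: merged [] into committed; committed now {a=3, c=10}
Op 5: UPDATE e=25 (auto-commit; committed e=25)
Op 6: UPDATE c=26 (auto-commit; committed c=26)
Op 7: UPDATE e=2 (auto-commit; committed e=2)
Op 8: UPDATE c=25 (auto-commit; committed c=25)
Op 9: BEGIN: in_txn=True, pending={}
Op 10: UPDATE e=29 (pending; pending now {e=29})
Op 11: ROLLBACK: discarded pending ['e']; in_txn=False
Op 12: BEGIN: in_txn=True, pending={}
Final committed: {a=3, c=25, e=2}

Answer: 3 25 2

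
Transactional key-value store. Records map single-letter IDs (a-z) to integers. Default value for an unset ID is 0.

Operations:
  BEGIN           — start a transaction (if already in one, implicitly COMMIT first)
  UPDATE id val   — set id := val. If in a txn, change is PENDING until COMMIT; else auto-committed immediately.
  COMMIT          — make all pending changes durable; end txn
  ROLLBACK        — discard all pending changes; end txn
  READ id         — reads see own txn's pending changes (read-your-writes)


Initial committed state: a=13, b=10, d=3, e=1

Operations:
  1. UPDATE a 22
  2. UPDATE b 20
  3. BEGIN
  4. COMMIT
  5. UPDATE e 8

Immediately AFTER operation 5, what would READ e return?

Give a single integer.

Answer: 8

Derivation:
Initial committed: {a=13, b=10, d=3, e=1}
Op 1: UPDATE a=22 (auto-commit; committed a=22)
Op 2: UPDATE b=20 (auto-commit; committed b=20)
Op 3: BEGIN: in_txn=True, pending={}
Op 4: COMMIT: merged [] into committed; committed now {a=22, b=20, d=3, e=1}
Op 5: UPDATE e=8 (auto-commit; committed e=8)
After op 5: visible(e) = 8 (pending={}, committed={a=22, b=20, d=3, e=8})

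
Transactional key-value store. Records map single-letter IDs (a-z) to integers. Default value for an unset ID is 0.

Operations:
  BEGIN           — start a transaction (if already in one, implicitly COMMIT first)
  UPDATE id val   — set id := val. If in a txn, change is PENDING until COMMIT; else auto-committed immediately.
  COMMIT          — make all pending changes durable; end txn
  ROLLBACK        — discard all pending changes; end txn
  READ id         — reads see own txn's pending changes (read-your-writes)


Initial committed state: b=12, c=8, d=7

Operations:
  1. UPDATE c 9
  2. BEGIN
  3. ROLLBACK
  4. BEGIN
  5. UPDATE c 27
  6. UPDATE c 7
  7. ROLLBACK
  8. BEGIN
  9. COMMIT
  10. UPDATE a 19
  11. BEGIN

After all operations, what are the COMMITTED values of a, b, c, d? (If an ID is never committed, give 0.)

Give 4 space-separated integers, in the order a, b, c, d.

Initial committed: {b=12, c=8, d=7}
Op 1: UPDATE c=9 (auto-commit; committed c=9)
Op 2: BEGIN: in_txn=True, pending={}
Op 3: ROLLBACK: discarded pending []; in_txn=False
Op 4: BEGIN: in_txn=True, pending={}
Op 5: UPDATE c=27 (pending; pending now {c=27})
Op 6: UPDATE c=7 (pending; pending now {c=7})
Op 7: ROLLBACK: discarded pending ['c']; in_txn=False
Op 8: BEGIN: in_txn=True, pending={}
Op 9: COMMIT: merged [] into committed; committed now {b=12, c=9, d=7}
Op 10: UPDATE a=19 (auto-commit; committed a=19)
Op 11: BEGIN: in_txn=True, pending={}
Final committed: {a=19, b=12, c=9, d=7}

Answer: 19 12 9 7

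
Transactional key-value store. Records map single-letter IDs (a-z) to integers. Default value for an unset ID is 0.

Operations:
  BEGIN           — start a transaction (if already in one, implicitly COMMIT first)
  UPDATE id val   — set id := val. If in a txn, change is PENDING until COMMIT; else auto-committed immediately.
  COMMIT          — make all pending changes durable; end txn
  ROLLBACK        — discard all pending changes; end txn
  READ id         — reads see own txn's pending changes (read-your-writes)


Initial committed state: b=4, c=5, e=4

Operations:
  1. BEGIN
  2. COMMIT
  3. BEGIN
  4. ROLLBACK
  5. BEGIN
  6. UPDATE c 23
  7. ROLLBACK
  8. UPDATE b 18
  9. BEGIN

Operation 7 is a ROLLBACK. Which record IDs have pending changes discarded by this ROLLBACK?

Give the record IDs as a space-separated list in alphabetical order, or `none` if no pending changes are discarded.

Answer: c

Derivation:
Initial committed: {b=4, c=5, e=4}
Op 1: BEGIN: in_txn=True, pending={}
Op 2: COMMIT: merged [] into committed; committed now {b=4, c=5, e=4}
Op 3: BEGIN: in_txn=True, pending={}
Op 4: ROLLBACK: discarded pending []; in_txn=False
Op 5: BEGIN: in_txn=True, pending={}
Op 6: UPDATE c=23 (pending; pending now {c=23})
Op 7: ROLLBACK: discarded pending ['c']; in_txn=False
Op 8: UPDATE b=18 (auto-commit; committed b=18)
Op 9: BEGIN: in_txn=True, pending={}
ROLLBACK at op 7 discards: ['c']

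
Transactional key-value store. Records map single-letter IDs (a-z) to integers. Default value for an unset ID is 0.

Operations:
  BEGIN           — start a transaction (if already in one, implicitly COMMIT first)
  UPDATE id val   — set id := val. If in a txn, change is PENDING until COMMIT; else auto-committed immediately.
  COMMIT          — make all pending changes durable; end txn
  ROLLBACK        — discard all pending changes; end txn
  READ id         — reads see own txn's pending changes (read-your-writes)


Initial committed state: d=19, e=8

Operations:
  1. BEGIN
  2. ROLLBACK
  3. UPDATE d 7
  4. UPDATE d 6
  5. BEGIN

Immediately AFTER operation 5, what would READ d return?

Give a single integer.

Answer: 6

Derivation:
Initial committed: {d=19, e=8}
Op 1: BEGIN: in_txn=True, pending={}
Op 2: ROLLBACK: discarded pending []; in_txn=False
Op 3: UPDATE d=7 (auto-commit; committed d=7)
Op 4: UPDATE d=6 (auto-commit; committed d=6)
Op 5: BEGIN: in_txn=True, pending={}
After op 5: visible(d) = 6 (pending={}, committed={d=6, e=8})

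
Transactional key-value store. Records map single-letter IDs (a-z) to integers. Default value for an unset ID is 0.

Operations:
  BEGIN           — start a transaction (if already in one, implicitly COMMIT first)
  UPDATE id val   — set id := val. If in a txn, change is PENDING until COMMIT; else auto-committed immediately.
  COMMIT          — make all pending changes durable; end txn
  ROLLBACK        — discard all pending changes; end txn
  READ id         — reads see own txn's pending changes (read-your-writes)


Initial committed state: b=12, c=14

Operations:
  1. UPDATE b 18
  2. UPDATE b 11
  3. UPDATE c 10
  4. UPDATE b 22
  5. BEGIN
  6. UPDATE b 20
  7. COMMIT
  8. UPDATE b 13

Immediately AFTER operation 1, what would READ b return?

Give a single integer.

Initial committed: {b=12, c=14}
Op 1: UPDATE b=18 (auto-commit; committed b=18)
After op 1: visible(b) = 18 (pending={}, committed={b=18, c=14})

Answer: 18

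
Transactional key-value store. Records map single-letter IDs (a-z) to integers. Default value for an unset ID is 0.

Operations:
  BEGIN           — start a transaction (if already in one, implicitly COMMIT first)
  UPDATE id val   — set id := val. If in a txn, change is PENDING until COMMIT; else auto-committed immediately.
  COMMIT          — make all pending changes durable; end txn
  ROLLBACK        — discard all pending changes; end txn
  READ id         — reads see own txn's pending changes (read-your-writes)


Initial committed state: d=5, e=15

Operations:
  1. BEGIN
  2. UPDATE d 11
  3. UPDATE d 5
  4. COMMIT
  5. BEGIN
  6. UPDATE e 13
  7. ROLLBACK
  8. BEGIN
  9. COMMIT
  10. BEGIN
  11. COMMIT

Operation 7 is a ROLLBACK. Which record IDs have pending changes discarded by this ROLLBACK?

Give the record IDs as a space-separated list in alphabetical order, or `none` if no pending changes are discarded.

Initial committed: {d=5, e=15}
Op 1: BEGIN: in_txn=True, pending={}
Op 2: UPDATE d=11 (pending; pending now {d=11})
Op 3: UPDATE d=5 (pending; pending now {d=5})
Op 4: COMMIT: merged ['d'] into committed; committed now {d=5, e=15}
Op 5: BEGIN: in_txn=True, pending={}
Op 6: UPDATE e=13 (pending; pending now {e=13})
Op 7: ROLLBACK: discarded pending ['e']; in_txn=False
Op 8: BEGIN: in_txn=True, pending={}
Op 9: COMMIT: merged [] into committed; committed now {d=5, e=15}
Op 10: BEGIN: in_txn=True, pending={}
Op 11: COMMIT: merged [] into committed; committed now {d=5, e=15}
ROLLBACK at op 7 discards: ['e']

Answer: e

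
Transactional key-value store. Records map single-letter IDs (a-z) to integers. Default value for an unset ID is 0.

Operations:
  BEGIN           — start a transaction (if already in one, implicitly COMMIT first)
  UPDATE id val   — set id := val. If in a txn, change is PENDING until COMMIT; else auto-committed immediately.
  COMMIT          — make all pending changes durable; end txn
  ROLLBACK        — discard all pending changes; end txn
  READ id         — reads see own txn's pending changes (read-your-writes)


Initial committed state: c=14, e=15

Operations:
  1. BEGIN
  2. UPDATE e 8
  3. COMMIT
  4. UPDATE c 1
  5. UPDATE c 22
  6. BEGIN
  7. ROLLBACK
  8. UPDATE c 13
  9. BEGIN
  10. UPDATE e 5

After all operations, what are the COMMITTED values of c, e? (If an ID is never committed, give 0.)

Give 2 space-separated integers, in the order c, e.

Initial committed: {c=14, e=15}
Op 1: BEGIN: in_txn=True, pending={}
Op 2: UPDATE e=8 (pending; pending now {e=8})
Op 3: COMMIT: merged ['e'] into committed; committed now {c=14, e=8}
Op 4: UPDATE c=1 (auto-commit; committed c=1)
Op 5: UPDATE c=22 (auto-commit; committed c=22)
Op 6: BEGIN: in_txn=True, pending={}
Op 7: ROLLBACK: discarded pending []; in_txn=False
Op 8: UPDATE c=13 (auto-commit; committed c=13)
Op 9: BEGIN: in_txn=True, pending={}
Op 10: UPDATE e=5 (pending; pending now {e=5})
Final committed: {c=13, e=8}

Answer: 13 8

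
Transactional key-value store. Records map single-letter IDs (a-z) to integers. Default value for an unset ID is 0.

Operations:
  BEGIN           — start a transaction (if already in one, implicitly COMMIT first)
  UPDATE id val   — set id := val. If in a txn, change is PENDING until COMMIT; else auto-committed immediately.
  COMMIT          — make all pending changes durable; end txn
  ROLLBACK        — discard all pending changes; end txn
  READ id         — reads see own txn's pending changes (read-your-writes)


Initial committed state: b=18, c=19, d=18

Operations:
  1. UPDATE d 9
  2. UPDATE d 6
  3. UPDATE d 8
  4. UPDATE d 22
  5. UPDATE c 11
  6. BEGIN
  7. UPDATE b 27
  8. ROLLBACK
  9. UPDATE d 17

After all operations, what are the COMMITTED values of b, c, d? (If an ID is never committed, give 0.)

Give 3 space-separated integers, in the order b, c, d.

Answer: 18 11 17

Derivation:
Initial committed: {b=18, c=19, d=18}
Op 1: UPDATE d=9 (auto-commit; committed d=9)
Op 2: UPDATE d=6 (auto-commit; committed d=6)
Op 3: UPDATE d=8 (auto-commit; committed d=8)
Op 4: UPDATE d=22 (auto-commit; committed d=22)
Op 5: UPDATE c=11 (auto-commit; committed c=11)
Op 6: BEGIN: in_txn=True, pending={}
Op 7: UPDATE b=27 (pending; pending now {b=27})
Op 8: ROLLBACK: discarded pending ['b']; in_txn=False
Op 9: UPDATE d=17 (auto-commit; committed d=17)
Final committed: {b=18, c=11, d=17}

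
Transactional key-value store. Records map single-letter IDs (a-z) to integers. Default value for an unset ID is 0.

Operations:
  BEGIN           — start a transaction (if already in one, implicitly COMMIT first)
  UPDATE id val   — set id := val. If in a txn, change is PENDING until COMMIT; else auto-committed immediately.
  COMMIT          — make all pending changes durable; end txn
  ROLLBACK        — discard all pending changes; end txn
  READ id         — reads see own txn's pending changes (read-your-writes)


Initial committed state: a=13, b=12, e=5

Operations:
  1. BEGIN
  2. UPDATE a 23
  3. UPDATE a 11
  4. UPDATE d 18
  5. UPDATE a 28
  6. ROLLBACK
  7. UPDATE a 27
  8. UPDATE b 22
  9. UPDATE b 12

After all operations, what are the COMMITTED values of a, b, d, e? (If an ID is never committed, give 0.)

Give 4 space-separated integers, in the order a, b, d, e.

Initial committed: {a=13, b=12, e=5}
Op 1: BEGIN: in_txn=True, pending={}
Op 2: UPDATE a=23 (pending; pending now {a=23})
Op 3: UPDATE a=11 (pending; pending now {a=11})
Op 4: UPDATE d=18 (pending; pending now {a=11, d=18})
Op 5: UPDATE a=28 (pending; pending now {a=28, d=18})
Op 6: ROLLBACK: discarded pending ['a', 'd']; in_txn=False
Op 7: UPDATE a=27 (auto-commit; committed a=27)
Op 8: UPDATE b=22 (auto-commit; committed b=22)
Op 9: UPDATE b=12 (auto-commit; committed b=12)
Final committed: {a=27, b=12, e=5}

Answer: 27 12 0 5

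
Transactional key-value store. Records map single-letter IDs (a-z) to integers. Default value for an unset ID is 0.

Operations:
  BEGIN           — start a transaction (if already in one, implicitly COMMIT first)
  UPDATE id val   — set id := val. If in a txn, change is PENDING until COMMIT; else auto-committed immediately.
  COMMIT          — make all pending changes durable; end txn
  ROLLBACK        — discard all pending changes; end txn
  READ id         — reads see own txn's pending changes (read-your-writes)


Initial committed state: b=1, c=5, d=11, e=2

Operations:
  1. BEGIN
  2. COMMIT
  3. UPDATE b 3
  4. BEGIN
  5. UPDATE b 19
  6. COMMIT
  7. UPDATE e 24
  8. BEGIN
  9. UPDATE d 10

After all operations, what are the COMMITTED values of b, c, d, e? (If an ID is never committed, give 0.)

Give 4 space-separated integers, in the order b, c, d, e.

Initial committed: {b=1, c=5, d=11, e=2}
Op 1: BEGIN: in_txn=True, pending={}
Op 2: COMMIT: merged [] into committed; committed now {b=1, c=5, d=11, e=2}
Op 3: UPDATE b=3 (auto-commit; committed b=3)
Op 4: BEGIN: in_txn=True, pending={}
Op 5: UPDATE b=19 (pending; pending now {b=19})
Op 6: COMMIT: merged ['b'] into committed; committed now {b=19, c=5, d=11, e=2}
Op 7: UPDATE e=24 (auto-commit; committed e=24)
Op 8: BEGIN: in_txn=True, pending={}
Op 9: UPDATE d=10 (pending; pending now {d=10})
Final committed: {b=19, c=5, d=11, e=24}

Answer: 19 5 11 24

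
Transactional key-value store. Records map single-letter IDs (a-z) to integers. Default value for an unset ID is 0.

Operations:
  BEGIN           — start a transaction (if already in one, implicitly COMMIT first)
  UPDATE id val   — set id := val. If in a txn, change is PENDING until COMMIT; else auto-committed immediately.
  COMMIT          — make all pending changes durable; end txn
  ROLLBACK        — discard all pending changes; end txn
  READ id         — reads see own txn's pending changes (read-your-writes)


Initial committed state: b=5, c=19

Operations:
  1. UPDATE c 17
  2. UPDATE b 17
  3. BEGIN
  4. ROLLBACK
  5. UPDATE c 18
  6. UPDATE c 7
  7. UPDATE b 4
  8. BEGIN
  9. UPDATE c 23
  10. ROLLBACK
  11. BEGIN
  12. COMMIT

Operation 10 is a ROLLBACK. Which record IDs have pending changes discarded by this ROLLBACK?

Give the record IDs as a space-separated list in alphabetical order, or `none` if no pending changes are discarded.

Initial committed: {b=5, c=19}
Op 1: UPDATE c=17 (auto-commit; committed c=17)
Op 2: UPDATE b=17 (auto-commit; committed b=17)
Op 3: BEGIN: in_txn=True, pending={}
Op 4: ROLLBACK: discarded pending []; in_txn=False
Op 5: UPDATE c=18 (auto-commit; committed c=18)
Op 6: UPDATE c=7 (auto-commit; committed c=7)
Op 7: UPDATE b=4 (auto-commit; committed b=4)
Op 8: BEGIN: in_txn=True, pending={}
Op 9: UPDATE c=23 (pending; pending now {c=23})
Op 10: ROLLBACK: discarded pending ['c']; in_txn=False
Op 11: BEGIN: in_txn=True, pending={}
Op 12: COMMIT: merged [] into committed; committed now {b=4, c=7}
ROLLBACK at op 10 discards: ['c']

Answer: c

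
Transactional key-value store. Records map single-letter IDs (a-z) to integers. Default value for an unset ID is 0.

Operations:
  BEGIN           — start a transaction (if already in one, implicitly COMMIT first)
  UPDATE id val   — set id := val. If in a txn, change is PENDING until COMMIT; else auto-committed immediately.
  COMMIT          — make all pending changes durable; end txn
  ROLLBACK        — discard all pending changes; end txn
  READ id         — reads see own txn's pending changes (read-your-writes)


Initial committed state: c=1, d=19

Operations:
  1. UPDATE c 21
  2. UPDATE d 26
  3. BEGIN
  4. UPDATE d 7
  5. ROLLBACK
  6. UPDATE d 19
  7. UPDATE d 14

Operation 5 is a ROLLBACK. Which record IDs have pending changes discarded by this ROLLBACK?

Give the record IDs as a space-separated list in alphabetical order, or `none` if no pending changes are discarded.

Answer: d

Derivation:
Initial committed: {c=1, d=19}
Op 1: UPDATE c=21 (auto-commit; committed c=21)
Op 2: UPDATE d=26 (auto-commit; committed d=26)
Op 3: BEGIN: in_txn=True, pending={}
Op 4: UPDATE d=7 (pending; pending now {d=7})
Op 5: ROLLBACK: discarded pending ['d']; in_txn=False
Op 6: UPDATE d=19 (auto-commit; committed d=19)
Op 7: UPDATE d=14 (auto-commit; committed d=14)
ROLLBACK at op 5 discards: ['d']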